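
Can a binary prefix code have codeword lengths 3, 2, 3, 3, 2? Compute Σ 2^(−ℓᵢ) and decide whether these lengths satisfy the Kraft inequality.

0.875; yes

With common denominator 2^3 = 8: Σ 2^(−ℓᵢ) = 1/8 + 2/8 + 1/8 + 1/8 + 2/8 = 7/8 = 0.875.
Kraft's inequality requires Σ ≤ 1; here Σ = 0.875 ≤ 1, so such a prefix code exists.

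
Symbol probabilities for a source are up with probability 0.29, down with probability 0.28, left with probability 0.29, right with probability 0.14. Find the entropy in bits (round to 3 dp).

1.947 bits

H = −Σ pᵢ log₂ pᵢ.
−0.29·log₂(0.29) = 0.5179
−0.28·log₂(0.28) = 0.5142
−0.29·log₂(0.29) = 0.5179
−0.14·log₂(0.14) = 0.3971
Sum ≈ 1.9471 → 1.947 bits.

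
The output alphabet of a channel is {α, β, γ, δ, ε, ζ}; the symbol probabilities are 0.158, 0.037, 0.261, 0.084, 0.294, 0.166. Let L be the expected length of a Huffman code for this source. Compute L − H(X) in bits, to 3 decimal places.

Entropy H = −Σ p log₂ p ≈ 2.3518 bits.
Huffman merges: 37/1000+21/250→121/1000; 121/1000+79/500→279/1000; 83/500+261/1000→427/1000; 279/1000+147/500→573/1000; 427/1000+573/1000→1. L = 12/5 ≈ 2.4000.
L − H = 2.4000 − 2.3518 = 0.048 bits.

0.048 bits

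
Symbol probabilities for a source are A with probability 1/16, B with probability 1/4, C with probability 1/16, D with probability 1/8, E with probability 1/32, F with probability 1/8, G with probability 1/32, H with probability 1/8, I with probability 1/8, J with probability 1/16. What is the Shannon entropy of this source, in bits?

Each probability is a power of 1/2, so log₂(1/p) is an integer.
H = Σ p·log₂(1/p) = 1/16·4 + 1/4·2 + 1/16·4 + 1/8·3 + 1/32·5 + 1/8·3 + 1/32·5 + 1/8·3 + 1/8·3 + 1/16·4 = 3.0625 bits.

3.0625 bits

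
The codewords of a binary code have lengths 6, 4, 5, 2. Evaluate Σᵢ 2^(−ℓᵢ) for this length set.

With common denominator 2^6 = 64: Σ 2^(−ℓᵢ) = 1/64 + 4/64 + 2/64 + 16/64 = 23/64 = 0.359375.

0.359375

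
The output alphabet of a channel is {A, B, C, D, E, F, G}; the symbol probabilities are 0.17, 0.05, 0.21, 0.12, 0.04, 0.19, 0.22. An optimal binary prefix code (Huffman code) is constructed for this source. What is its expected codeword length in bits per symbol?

Repeatedly combine the two least-probable nodes; the expected code length is the sum of the merged weights.
merge 1/25 + 1/20 → 9/100
merge 9/100 + 3/25 → 21/100
merge 17/100 + 19/100 → 9/25
merge 21/100 + 21/100 → 21/50
merge 11/50 + 9/25 → 29/50
merge 21/50 + 29/50 → 1
L = 9/100 + 21/100 + 9/25 + 21/50 + 29/50 + 1 = 133/50 = 2.66 bits/symbol.

2.66 bits/symbol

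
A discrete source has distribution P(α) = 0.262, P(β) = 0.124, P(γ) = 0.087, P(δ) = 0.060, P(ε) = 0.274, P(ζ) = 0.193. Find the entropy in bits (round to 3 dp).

2.400 bits

H = −Σ pᵢ log₂ pᵢ.
−0.262·log₂(0.262) = 0.5063
−0.124·log₂(0.124) = 0.3734
−0.087·log₂(0.087) = 0.3065
−0.060·log₂(0.060) = 0.2435
−0.274·log₂(0.274) = 0.5118
−0.193·log₂(0.193) = 0.4581
Sum ≈ 2.3996 → 2.400 bits.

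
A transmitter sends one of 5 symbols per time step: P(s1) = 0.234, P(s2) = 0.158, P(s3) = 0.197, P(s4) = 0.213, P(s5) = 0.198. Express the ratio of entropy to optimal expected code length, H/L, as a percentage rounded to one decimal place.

98.1%

Entropy H = −Σ p log₂ p ≈ 2.3105 bits.
Huffman merges: 79/500+197/1000→71/200; 99/500+213/1000→411/1000; 117/500+71/200→589/1000; 411/1000+589/1000→1. L = 471/200 ≈ 2.3550.
Efficiency = H/L = 2.3105/2.3550 = 98.1%.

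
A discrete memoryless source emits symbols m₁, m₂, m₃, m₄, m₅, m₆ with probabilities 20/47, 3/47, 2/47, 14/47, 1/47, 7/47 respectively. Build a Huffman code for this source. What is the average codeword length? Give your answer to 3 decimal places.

2.043 bits/symbol

Repeatedly combine the two least-probable nodes; the expected code length is the sum of the merged weights.
merge 1/47 + 2/47 → 3/47
merge 3/47 + 3/47 → 6/47
merge 6/47 + 7/47 → 13/47
merge 13/47 + 14/47 → 27/47
merge 20/47 + 27/47 → 1
L = 3/47 + 6/47 + 13/47 + 27/47 + 1 = 96/47 ≈ 2.043 bits/symbol.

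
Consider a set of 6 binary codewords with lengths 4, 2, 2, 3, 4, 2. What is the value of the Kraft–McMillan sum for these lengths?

With common denominator 2^4 = 16: Σ 2^(−ℓᵢ) = 1/16 + 4/16 + 4/16 + 2/16 + 1/16 + 4/16 = 16/16 = 1.

1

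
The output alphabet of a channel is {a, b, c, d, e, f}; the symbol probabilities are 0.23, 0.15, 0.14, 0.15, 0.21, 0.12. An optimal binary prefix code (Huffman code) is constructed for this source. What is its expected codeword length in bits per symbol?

2.56 bits/symbol

Repeatedly combine the two least-probable nodes; the expected code length is the sum of the merged weights.
merge 3/25 + 7/50 → 13/50
merge 3/20 + 3/20 → 3/10
merge 21/100 + 23/100 → 11/25
merge 13/50 + 3/10 → 14/25
merge 11/25 + 14/25 → 1
L = 13/50 + 3/10 + 11/25 + 14/25 + 1 = 64/25 = 2.56 bits/symbol.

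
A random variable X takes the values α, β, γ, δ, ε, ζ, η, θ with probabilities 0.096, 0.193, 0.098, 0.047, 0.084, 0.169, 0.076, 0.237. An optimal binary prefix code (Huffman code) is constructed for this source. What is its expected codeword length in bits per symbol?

Repeatedly combine the two least-probable nodes; the expected code length is the sum of the merged weights.
merge 47/1000 + 19/250 → 123/1000
merge 21/250 + 12/125 → 9/50
merge 49/500 + 123/1000 → 221/1000
merge 169/1000 + 9/50 → 349/1000
merge 193/1000 + 221/1000 → 207/500
merge 237/1000 + 349/1000 → 293/500
merge 207/500 + 293/500 → 1
L = 123/1000 + 9/50 + 221/1000 + 349/1000 + 207/500 + 293/500 + 1 = 2873/1000 = 2.873 bits/symbol.

2.873 bits/symbol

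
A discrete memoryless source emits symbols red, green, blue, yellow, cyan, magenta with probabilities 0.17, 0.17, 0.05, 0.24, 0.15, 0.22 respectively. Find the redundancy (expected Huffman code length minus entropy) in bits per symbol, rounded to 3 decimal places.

Entropy H = −Σ p log₂ p ≈ 2.4705 bits.
Huffman merges: 1/20+3/20→1/5; 17/100+17/100→17/50; 1/5+11/50→21/50; 6/25+17/50→29/50; 21/50+29/50→1. L = 127/50 ≈ 2.5400.
L − H = 2.5400 − 2.4705 = 0.069 bits.

0.069 bits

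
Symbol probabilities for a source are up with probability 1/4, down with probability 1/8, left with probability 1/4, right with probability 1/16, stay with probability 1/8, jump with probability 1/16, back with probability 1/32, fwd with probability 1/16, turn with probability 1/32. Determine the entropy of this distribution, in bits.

Each probability is a power of 1/2, so log₂(1/p) is an integer.
H = Σ p·log₂(1/p) = 1/4·2 + 1/8·3 + 1/4·2 + 1/16·4 + 1/8·3 + 1/16·4 + 1/32·5 + 1/16·4 + 1/32·5 = 2.8125 bits.

2.8125 bits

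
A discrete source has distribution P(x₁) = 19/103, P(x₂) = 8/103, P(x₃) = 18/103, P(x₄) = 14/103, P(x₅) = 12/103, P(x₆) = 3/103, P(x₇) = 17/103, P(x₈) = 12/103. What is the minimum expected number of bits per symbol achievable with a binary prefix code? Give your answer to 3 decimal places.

2.922 bits/symbol

Repeatedly combine the two least-probable nodes; the expected code length is the sum of the merged weights.
merge 3/103 + 8/103 → 11/103
merge 11/103 + 12/103 → 23/103
merge 12/103 + 14/103 → 26/103
merge 17/103 + 18/103 → 35/103
merge 19/103 + 23/103 → 42/103
merge 26/103 + 35/103 → 61/103
merge 42/103 + 61/103 → 1
L = 11/103 + 23/103 + 26/103 + 35/103 + 42/103 + 61/103 + 1 = 301/103 ≈ 2.922 bits/symbol.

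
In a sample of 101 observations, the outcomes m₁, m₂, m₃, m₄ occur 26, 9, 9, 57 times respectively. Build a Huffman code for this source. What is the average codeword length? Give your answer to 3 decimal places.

1.614 bits/symbol

Probabilities are the counts divided by 101.
Repeatedly combine the two least-probable nodes; the expected code length is the sum of the merged weights.
merge 9/101 + 9/101 → 18/101
merge 18/101 + 26/101 → 44/101
merge 44/101 + 57/101 → 1
L = 18/101 + 44/101 + 1 = 163/101 ≈ 1.614 bits/symbol.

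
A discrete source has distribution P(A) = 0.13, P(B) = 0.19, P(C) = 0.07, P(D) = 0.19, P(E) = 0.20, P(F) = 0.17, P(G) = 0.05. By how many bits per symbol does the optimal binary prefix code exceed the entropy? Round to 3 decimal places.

Entropy H = −Σ p log₂ p ≈ 2.6767 bits.
Huffman merges: 1/20+7/100→3/25; 3/25+13/100→1/4; 17/100+19/100→9/25; 19/100+1/5→39/100; 1/4+9/25→61/100; 39/100+61/100→1. L = 273/100 ≈ 2.7300.
L − H = 2.7300 − 2.6767 = 0.053 bits.

0.053 bits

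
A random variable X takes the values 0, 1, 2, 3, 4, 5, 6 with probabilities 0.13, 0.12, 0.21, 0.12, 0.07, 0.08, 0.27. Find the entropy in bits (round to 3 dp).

2.660 bits

H = −Σ pᵢ log₂ pᵢ.
−0.13·log₂(0.13) = 0.3826
−0.12·log₂(0.12) = 0.3671
−0.21·log₂(0.21) = 0.4728
−0.12·log₂(0.12) = 0.3671
−0.07·log₂(0.07) = 0.2686
−0.08·log₂(0.08) = 0.2915
−0.27·log₂(0.27) = 0.5100
Sum ≈ 2.6597 → 2.660 bits.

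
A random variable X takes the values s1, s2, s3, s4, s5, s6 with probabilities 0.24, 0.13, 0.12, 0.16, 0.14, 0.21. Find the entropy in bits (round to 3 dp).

H = −Σ pᵢ log₂ pᵢ.
−0.24·log₂(0.24) = 0.4941
−0.13·log₂(0.13) = 0.3826
−0.12·log₂(0.12) = 0.3671
−0.16·log₂(0.16) = 0.4230
−0.14·log₂(0.14) = 0.3971
−0.21·log₂(0.21) = 0.4728
Sum ≈ 2.5368 → 2.537 bits.

2.537 bits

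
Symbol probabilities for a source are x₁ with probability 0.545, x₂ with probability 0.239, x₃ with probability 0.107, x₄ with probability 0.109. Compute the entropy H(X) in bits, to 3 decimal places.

H = −Σ pᵢ log₂ pᵢ.
−0.545·log₂(0.545) = 0.4772
−0.239·log₂(0.239) = 0.4935
−0.107·log₂(0.107) = 0.3450
−0.109·log₂(0.109) = 0.3485
Sum ≈ 1.6643 → 1.664 bits.

1.664 bits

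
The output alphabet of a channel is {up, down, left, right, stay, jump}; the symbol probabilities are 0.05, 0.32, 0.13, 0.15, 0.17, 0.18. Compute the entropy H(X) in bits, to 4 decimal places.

H = −Σ pᵢ log₂ pᵢ.
−0.05·log₂(0.05) = 0.2161
−0.32·log₂(0.32) = 0.5260
−0.13·log₂(0.13) = 0.3826
−0.15·log₂(0.15) = 0.4105
−0.17·log₂(0.17) = 0.4346
−0.18·log₂(0.18) = 0.4453
Sum ≈ 2.4152 → 2.4152 bits.

2.4152 bits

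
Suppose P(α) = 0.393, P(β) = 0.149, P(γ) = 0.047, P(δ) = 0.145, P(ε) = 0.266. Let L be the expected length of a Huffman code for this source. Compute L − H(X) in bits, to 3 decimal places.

Entropy H = −Σ p log₂ p ≈ 2.0582 bits.
Huffman merges: 47/1000+29/200→24/125; 149/1000+24/125→341/1000; 133/500+341/1000→607/1000; 393/1000+607/1000→1. L = 107/50 ≈ 2.1400.
L − H = 2.1400 − 2.0582 = 0.082 bits.

0.082 bits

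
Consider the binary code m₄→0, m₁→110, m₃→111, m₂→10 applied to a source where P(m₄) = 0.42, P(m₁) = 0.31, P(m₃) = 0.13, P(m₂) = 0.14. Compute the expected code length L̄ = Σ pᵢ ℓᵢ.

2.02 bits/symbol

L̄ = Σ pᵢ·ℓᵢ = 0.42·1 + 0.31·3 + 0.13·3 + 0.14·2 = 2.02 bits/symbol.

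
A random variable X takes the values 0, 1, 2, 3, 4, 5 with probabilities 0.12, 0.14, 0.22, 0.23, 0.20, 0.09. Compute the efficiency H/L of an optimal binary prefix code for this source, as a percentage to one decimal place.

98.4%

Entropy H = −Σ p log₂ p ≈ 2.5095 bits.
Huffman merges: 9/100+3/25→21/100; 7/50+1/5→17/50; 21/100+11/50→43/100; 23/100+17/50→57/100; 43/100+57/100→1. L = 51/20 ≈ 2.5500.
Efficiency = H/L = 2.5095/2.5500 = 98.4%.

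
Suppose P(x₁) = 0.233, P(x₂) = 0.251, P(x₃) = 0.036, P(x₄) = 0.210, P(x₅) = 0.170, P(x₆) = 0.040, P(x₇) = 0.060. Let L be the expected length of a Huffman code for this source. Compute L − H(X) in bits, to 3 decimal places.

0.018 bits

Entropy H = −Σ p log₂ p ≈ 2.4996 bits.
Huffman merges: 9/250+1/25→19/250; 3/50+19/250→17/125; 17/125+17/100→153/500; 21/100+233/1000→443/1000; 251/1000+153/500→557/1000; 443/1000+557/1000→1. L = 1259/500 ≈ 2.5180.
L − H = 2.5180 − 2.4996 = 0.018 bits.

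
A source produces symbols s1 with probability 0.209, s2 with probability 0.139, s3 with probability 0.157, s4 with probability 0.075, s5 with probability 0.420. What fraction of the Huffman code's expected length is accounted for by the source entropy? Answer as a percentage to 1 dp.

96.9%

Entropy H = −Σ p log₂ p ≈ 2.0930 bits.
Huffman merges: 3/40+139/1000→107/500; 157/1000+209/1000→183/500; 107/500+183/500→29/50; 21/50+29/50→1. L = 54/25 ≈ 2.1600.
Efficiency = H/L = 2.0930/2.1600 = 96.9%.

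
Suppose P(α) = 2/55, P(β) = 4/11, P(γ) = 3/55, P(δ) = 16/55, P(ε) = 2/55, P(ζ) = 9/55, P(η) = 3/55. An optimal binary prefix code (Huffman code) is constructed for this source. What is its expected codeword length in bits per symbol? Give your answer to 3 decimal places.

2.345 bits/symbol

Repeatedly combine the two least-probable nodes; the expected code length is the sum of the merged weights.
merge 2/55 + 2/55 → 4/55
merge 3/55 + 3/55 → 6/55
merge 4/55 + 6/55 → 2/11
merge 9/55 + 2/11 → 19/55
merge 16/55 + 19/55 → 7/11
merge 4/11 + 7/11 → 1
L = 4/55 + 6/55 + 2/11 + 19/55 + 7/11 + 1 = 129/55 ≈ 2.345 bits/symbol.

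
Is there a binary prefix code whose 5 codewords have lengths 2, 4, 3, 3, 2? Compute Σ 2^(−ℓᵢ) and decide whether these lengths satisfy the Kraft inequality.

With common denominator 2^4 = 16: Σ 2^(−ℓᵢ) = 4/16 + 1/16 + 2/16 + 2/16 + 4/16 = 13/16 = 0.8125.
Kraft's inequality requires Σ ≤ 1; here Σ = 0.8125 ≤ 1, so such a prefix code exists.

0.8125; yes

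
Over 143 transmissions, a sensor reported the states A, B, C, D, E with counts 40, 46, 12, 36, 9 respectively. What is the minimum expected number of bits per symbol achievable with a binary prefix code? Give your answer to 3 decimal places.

2.147 bits/symbol

Probabilities are the counts divided by 143.
Repeatedly combine the two least-probable nodes; the expected code length is the sum of the merged weights.
merge 9/143 + 12/143 → 21/143
merge 21/143 + 36/143 → 57/143
merge 40/143 + 46/143 → 86/143
merge 57/143 + 86/143 → 1
L = 21/143 + 57/143 + 86/143 + 1 = 307/143 ≈ 2.147 bits/symbol.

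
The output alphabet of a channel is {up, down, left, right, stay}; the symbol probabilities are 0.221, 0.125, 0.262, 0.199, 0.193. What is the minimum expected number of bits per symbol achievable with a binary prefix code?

2.318 bits/symbol

Repeatedly combine the two least-probable nodes; the expected code length is the sum of the merged weights.
merge 1/8 + 193/1000 → 159/500
merge 199/1000 + 221/1000 → 21/50
merge 131/500 + 159/500 → 29/50
merge 21/50 + 29/50 → 1
L = 159/500 + 21/50 + 29/50 + 1 = 1159/500 = 2.318 bits/symbol.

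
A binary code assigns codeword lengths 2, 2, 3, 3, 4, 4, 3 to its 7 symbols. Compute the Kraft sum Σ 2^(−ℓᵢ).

1

With common denominator 2^4 = 16: Σ 2^(−ℓᵢ) = 4/16 + 4/16 + 2/16 + 2/16 + 1/16 + 1/16 + 2/16 = 16/16 = 1.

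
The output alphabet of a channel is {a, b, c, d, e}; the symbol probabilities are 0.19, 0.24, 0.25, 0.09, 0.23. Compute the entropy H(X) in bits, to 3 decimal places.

2.250 bits

H = −Σ pᵢ log₂ pᵢ.
−0.19·log₂(0.19) = 0.4552
−0.24·log₂(0.24) = 0.4941
−0.25·log₂(0.25) = 0.5000
−0.09·log₂(0.09) = 0.3127
−0.23·log₂(0.23) = 0.4877
Sum ≈ 2.2497 → 2.250 bits.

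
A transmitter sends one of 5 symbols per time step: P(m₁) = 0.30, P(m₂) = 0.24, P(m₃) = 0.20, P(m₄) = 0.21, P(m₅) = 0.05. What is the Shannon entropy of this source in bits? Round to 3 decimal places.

H = −Σ pᵢ log₂ pᵢ.
−0.30·log₂(0.30) = 0.5211
−0.24·log₂(0.24) = 0.4941
−0.20·log₂(0.20) = 0.4644
−0.21·log₂(0.21) = 0.4728
−0.05·log₂(0.05) = 0.2161
Sum ≈ 2.1685 → 2.169 bits.

2.169 bits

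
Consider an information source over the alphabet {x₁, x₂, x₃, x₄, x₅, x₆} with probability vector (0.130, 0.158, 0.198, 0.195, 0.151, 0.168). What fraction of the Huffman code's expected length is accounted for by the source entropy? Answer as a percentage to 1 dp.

Entropy H = −Σ p log₂ p ≈ 2.5699 bits.
Huffman merges: 13/100+151/1000→281/1000; 79/500+21/125→163/500; 39/200+99/500→393/1000; 281/1000+163/500→607/1000; 393/1000+607/1000→1. L = 2607/1000 ≈ 2.6070.
Efficiency = H/L = 2.5699/2.6070 = 98.6%.

98.6%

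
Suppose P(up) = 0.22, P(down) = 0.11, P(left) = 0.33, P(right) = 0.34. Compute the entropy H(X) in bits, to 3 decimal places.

H = −Σ pᵢ log₂ pᵢ.
−0.22·log₂(0.22) = 0.4806
−0.11·log₂(0.11) = 0.3503
−0.33·log₂(0.33) = 0.5278
−0.34·log₂(0.34) = 0.5292
Sum ≈ 1.8879 → 1.888 bits.

1.888 bits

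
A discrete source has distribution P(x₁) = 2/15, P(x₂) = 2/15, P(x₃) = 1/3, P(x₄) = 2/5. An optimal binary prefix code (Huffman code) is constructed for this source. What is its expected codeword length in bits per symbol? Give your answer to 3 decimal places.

1.867 bits/symbol

Repeatedly combine the two least-probable nodes; the expected code length is the sum of the merged weights.
merge 2/15 + 2/15 → 4/15
merge 4/15 + 1/3 → 3/5
merge 2/5 + 3/5 → 1
L = 4/15 + 3/5 + 1 = 28/15 ≈ 1.867 bits/symbol.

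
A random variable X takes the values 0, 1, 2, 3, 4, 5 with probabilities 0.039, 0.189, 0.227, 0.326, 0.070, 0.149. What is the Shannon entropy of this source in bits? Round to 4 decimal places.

2.3274 bits

H = −Σ pᵢ log₂ pᵢ.
−0.039·log₂(0.039) = 0.1825
−0.189·log₂(0.189) = 0.4543
−0.227·log₂(0.227) = 0.4856
−0.326·log₂(0.326) = 0.5272
−0.070·log₂(0.070) = 0.2686
−0.149·log₂(0.149) = 0.4092
Sum ≈ 2.3274 → 2.3274 bits.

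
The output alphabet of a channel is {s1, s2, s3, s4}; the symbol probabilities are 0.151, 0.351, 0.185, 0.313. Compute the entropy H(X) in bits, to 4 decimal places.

H = −Σ pᵢ log₂ pᵢ.
−0.151·log₂(0.151) = 0.4118
−0.351·log₂(0.351) = 0.5302
−0.185·log₂(0.185) = 0.4504
−0.313·log₂(0.313) = 0.5245
Sum ≈ 1.9169 → 1.9169 bits.

1.9169 bits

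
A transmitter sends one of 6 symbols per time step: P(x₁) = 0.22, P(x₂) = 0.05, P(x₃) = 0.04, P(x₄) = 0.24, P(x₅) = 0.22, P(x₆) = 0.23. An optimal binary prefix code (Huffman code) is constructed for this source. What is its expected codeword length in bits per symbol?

2.4 bits/symbol

Repeatedly combine the two least-probable nodes; the expected code length is the sum of the merged weights.
merge 1/25 + 1/20 → 9/100
merge 9/100 + 11/50 → 31/100
merge 11/50 + 23/100 → 9/20
merge 6/25 + 31/100 → 11/20
merge 9/20 + 11/20 → 1
L = 9/100 + 31/100 + 9/20 + 11/20 + 1 = 12/5 = 2.4 bits/symbol.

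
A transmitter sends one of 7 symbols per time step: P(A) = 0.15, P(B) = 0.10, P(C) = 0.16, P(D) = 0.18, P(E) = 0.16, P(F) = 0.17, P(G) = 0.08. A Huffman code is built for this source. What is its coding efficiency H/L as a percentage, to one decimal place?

97.9%

Entropy H = −Σ p log₂ p ≈ 2.7602 bits.
Huffman merges: 2/25+1/10→9/50; 3/20+4/25→31/100; 4/25+17/100→33/100; 9/50+9/50→9/25; 31/100+33/100→16/25; 9/25+16/25→1. L = 141/50 ≈ 2.8200.
Efficiency = H/L = 2.7602/2.8200 = 97.9%.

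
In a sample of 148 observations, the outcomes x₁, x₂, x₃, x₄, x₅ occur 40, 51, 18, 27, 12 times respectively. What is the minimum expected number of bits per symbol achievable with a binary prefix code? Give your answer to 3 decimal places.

Probabilities are the counts divided by 148.
Repeatedly combine the two least-probable nodes; the expected code length is the sum of the merged weights.
merge 3/37 + 9/74 → 15/74
merge 27/148 + 15/74 → 57/148
merge 10/37 + 51/148 → 91/148
merge 57/148 + 91/148 → 1
L = 15/74 + 57/148 + 91/148 + 1 = 163/74 ≈ 2.203 bits/symbol.

2.203 bits/symbol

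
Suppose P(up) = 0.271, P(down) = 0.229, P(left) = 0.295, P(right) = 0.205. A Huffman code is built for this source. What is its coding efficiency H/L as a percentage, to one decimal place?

99.3%

Entropy H = −Σ p log₂ p ≈ 1.9857 bits.
Huffman merges: 41/200+229/1000→217/500; 271/1000+59/200→283/500; 217/500+283/500→1. L = 2 ≈ 2.0000.
Efficiency = H/L = 1.9857/2.0000 = 99.3%.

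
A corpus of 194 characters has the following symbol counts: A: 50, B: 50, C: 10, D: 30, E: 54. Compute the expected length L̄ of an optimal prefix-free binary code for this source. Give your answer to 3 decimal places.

2.206 bits/symbol

Probabilities are the counts divided by 194.
Repeatedly combine the two least-probable nodes; the expected code length is the sum of the merged weights.
merge 5/97 + 15/97 → 20/97
merge 20/97 + 25/97 → 45/97
merge 25/97 + 27/97 → 52/97
merge 45/97 + 52/97 → 1
L = 20/97 + 45/97 + 52/97 + 1 = 214/97 ≈ 2.206 bits/symbol.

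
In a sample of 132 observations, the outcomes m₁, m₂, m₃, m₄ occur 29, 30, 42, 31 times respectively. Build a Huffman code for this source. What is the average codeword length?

Probabilities are the counts divided by 132.
Repeatedly combine the two least-probable nodes; the expected code length is the sum of the merged weights.
merge 29/132 + 5/22 → 59/132
merge 31/132 + 7/22 → 73/132
merge 59/132 + 73/132 → 1
L = 59/132 + 73/132 + 1 = 2 bits/symbol.

2 bits/symbol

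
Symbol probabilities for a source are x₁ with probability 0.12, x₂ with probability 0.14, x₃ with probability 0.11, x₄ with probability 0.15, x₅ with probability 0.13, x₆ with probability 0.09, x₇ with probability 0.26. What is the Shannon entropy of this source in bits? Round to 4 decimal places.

H = −Σ pᵢ log₂ pᵢ.
−0.12·log₂(0.12) = 0.3671
−0.14·log₂(0.14) = 0.3971
−0.11·log₂(0.11) = 0.3503
−0.15·log₂(0.15) = 0.4105
−0.13·log₂(0.13) = 0.3826
−0.09·log₂(0.09) = 0.3127
−0.26·log₂(0.26) = 0.5053
Sum ≈ 2.7256 → 2.7256 bits.

2.7256 bits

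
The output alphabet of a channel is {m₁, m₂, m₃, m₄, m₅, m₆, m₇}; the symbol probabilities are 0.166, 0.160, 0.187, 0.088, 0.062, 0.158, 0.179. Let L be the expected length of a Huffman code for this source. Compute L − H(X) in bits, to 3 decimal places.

0.056 bits

Entropy H = −Σ p log₂ p ≈ 2.7276 bits.
Huffman merges: 31/500+11/125→3/20; 3/20+79/500→77/250; 4/25+83/500→163/500; 179/1000+187/1000→183/500; 77/250+163/500→317/500; 183/500+317/500→1. L = 348/125 ≈ 2.7840.
L − H = 2.7840 − 2.7276 = 0.056 bits.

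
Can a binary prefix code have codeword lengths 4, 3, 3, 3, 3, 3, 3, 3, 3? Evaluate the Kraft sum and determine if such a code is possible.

1.0625; no

With common denominator 2^4 = 16: Σ 2^(−ℓᵢ) = 1/16 + 2/16 + 2/16 + 2/16 + 2/16 + 2/16 + 2/16 + 2/16 + 2/16 = 17/16 = 1.0625.
Kraft's inequality requires Σ ≤ 1; here Σ = 1.0625 > 1, so no such prefix code exists.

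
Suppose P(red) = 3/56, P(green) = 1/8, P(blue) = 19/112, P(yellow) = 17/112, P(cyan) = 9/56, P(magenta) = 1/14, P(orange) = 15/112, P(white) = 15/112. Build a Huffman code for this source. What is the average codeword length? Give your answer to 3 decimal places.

Repeatedly combine the two least-probable nodes; the expected code length is the sum of the merged weights.
merge 3/56 + 1/14 → 1/8
merge 1/8 + 1/8 → 1/4
merge 15/112 + 15/112 → 15/56
merge 17/112 + 9/56 → 5/16
merge 19/112 + 1/4 → 47/112
merge 15/56 + 5/16 → 65/112
merge 47/112 + 65/112 → 1
L = 1/8 + 1/4 + 15/56 + 5/16 + 47/112 + 65/112 + 1 = 331/112 ≈ 2.955 bits/symbol.

2.955 bits/symbol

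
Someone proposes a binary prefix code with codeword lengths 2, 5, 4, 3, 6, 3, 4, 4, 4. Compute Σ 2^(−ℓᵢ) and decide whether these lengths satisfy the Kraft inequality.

0.796875; yes

With common denominator 2^6 = 64: Σ 2^(−ℓᵢ) = 16/64 + 2/64 + 4/64 + 8/64 + 1/64 + 8/64 + 4/64 + 4/64 + 4/64 = 51/64 = 0.796875.
Kraft's inequality requires Σ ≤ 1; here Σ = 0.796875 ≤ 1, so such a prefix code exists.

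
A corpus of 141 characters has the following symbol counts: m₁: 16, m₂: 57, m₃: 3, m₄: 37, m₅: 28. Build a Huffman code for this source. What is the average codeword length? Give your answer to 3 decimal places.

2.064 bits/symbol

Probabilities are the counts divided by 141.
Repeatedly combine the two least-probable nodes; the expected code length is the sum of the merged weights.
merge 1/47 + 16/141 → 19/141
merge 19/141 + 28/141 → 1/3
merge 37/141 + 1/3 → 28/47
merge 19/47 + 28/47 → 1
L = 19/141 + 1/3 + 28/47 + 1 = 97/47 ≈ 2.064 bits/symbol.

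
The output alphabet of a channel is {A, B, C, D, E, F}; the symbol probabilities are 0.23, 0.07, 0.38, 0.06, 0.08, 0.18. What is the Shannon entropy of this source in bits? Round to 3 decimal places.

2.267 bits

H = −Σ pᵢ log₂ pᵢ.
−0.23·log₂(0.23) = 0.4877
−0.07·log₂(0.07) = 0.2686
−0.38·log₂(0.38) = 0.5305
−0.06·log₂(0.06) = 0.2435
−0.08·log₂(0.08) = 0.2915
−0.18·log₂(0.18) = 0.4453
Sum ≈ 2.2670 → 2.267 bits.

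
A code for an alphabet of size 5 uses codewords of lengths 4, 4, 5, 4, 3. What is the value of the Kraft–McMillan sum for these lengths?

With common denominator 2^5 = 32: Σ 2^(−ℓᵢ) = 2/32 + 2/32 + 1/32 + 2/32 + 4/32 = 11/32 = 0.34375.

0.34375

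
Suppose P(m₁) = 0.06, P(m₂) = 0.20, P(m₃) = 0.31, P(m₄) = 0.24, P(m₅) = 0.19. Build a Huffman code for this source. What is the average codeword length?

2.25 bits/symbol

Repeatedly combine the two least-probable nodes; the expected code length is the sum of the merged weights.
merge 3/50 + 19/100 → 1/4
merge 1/5 + 6/25 → 11/25
merge 1/4 + 31/100 → 14/25
merge 11/25 + 14/25 → 1
L = 1/4 + 11/25 + 14/25 + 1 = 9/4 = 2.25 bits/symbol.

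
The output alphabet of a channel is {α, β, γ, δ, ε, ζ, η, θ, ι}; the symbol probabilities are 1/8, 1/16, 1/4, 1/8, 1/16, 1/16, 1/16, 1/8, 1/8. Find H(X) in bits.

3 bits

Each probability is a power of 1/2, so log₂(1/p) is an integer.
H = Σ p·log₂(1/p) = 1/8·3 + 1/16·4 + 1/4·2 + 1/8·3 + 1/16·4 + 1/16·4 + 1/16·4 + 1/8·3 + 1/8·3 = 3 bits.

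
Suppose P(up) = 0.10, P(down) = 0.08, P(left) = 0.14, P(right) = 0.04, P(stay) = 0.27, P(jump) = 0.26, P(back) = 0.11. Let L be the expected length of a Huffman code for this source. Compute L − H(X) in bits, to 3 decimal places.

0.018 bits

Entropy H = −Σ p log₂ p ≈ 2.5722 bits.
Huffman merges: 1/25+2/25→3/25; 1/10+11/100→21/100; 3/25+7/50→13/50; 21/100+13/50→47/100; 13/50+27/100→53/100; 47/100+53/100→1. L = 259/100 ≈ 2.5900.
L − H = 2.5900 − 2.5722 = 0.018 bits.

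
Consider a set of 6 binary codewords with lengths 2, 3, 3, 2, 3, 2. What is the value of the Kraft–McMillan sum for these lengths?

With common denominator 2^3 = 8: Σ 2^(−ℓᵢ) = 2/8 + 1/8 + 1/8 + 2/8 + 1/8 + 2/8 = 9/8 = 1.125.

1.125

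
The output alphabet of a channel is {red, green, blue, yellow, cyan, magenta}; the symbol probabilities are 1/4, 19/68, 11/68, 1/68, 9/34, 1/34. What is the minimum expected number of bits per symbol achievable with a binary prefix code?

Repeatedly combine the two least-probable nodes; the expected code length is the sum of the merged weights.
merge 1/68 + 1/34 → 3/68
merge 3/68 + 11/68 → 7/34
merge 7/34 + 1/4 → 31/68
merge 9/34 + 19/68 → 37/68
merge 31/68 + 37/68 → 1
L = 3/68 + 7/34 + 31/68 + 37/68 + 1 = 9/4 = 2.25 bits/symbol.

2.25 bits/symbol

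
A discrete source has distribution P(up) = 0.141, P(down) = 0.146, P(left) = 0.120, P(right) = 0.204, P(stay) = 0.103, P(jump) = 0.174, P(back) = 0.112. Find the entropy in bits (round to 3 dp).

2.769 bits

H = −Σ pᵢ log₂ pᵢ.
−0.141·log₂(0.141) = 0.3985
−0.146·log₂(0.146) = 0.4053
−0.120·log₂(0.120) = 0.3671
−0.204·log₂(0.204) = 0.4678
−0.103·log₂(0.103) = 0.3378
−0.174·log₂(0.174) = 0.4390
−0.112·log₂(0.112) = 0.3537
Sum ≈ 2.7692 → 2.769 bits.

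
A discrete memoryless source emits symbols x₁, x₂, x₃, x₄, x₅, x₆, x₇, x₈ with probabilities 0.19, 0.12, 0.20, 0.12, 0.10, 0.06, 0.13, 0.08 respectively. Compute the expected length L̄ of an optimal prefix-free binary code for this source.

Repeatedly combine the two least-probable nodes; the expected code length is the sum of the merged weights.
merge 3/50 + 2/25 → 7/50
merge 1/10 + 3/25 → 11/50
merge 3/25 + 13/100 → 1/4
merge 7/50 + 19/100 → 33/100
merge 1/5 + 11/50 → 21/50
merge 1/4 + 33/100 → 29/50
merge 21/50 + 29/50 → 1
L = 7/50 + 11/50 + 1/4 + 33/100 + 21/50 + 29/50 + 1 = 147/50 = 2.94 bits/symbol.

2.94 bits/symbol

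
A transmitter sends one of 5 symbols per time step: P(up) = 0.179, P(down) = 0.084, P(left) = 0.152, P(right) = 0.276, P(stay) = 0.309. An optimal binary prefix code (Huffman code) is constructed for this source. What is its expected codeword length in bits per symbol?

Repeatedly combine the two least-probable nodes; the expected code length is the sum of the merged weights.
merge 21/250 + 19/125 → 59/250
merge 179/1000 + 59/250 → 83/200
merge 69/250 + 309/1000 → 117/200
merge 83/200 + 117/200 → 1
L = 59/250 + 83/200 + 117/200 + 1 = 559/250 = 2.236 bits/symbol.

2.236 bits/symbol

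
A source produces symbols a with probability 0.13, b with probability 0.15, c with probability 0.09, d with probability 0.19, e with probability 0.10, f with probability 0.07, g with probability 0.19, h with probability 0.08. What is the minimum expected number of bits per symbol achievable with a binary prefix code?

2.96 bits/symbol

Repeatedly combine the two least-probable nodes; the expected code length is the sum of the merged weights.
merge 7/100 + 2/25 → 3/20
merge 9/100 + 1/10 → 19/100
merge 13/100 + 3/20 → 7/25
merge 3/20 + 19/100 → 17/50
merge 19/100 + 19/100 → 19/50
merge 7/25 + 17/50 → 31/50
merge 19/50 + 31/50 → 1
L = 3/20 + 19/100 + 7/25 + 17/50 + 19/50 + 31/50 + 1 = 74/25 = 2.96 bits/symbol.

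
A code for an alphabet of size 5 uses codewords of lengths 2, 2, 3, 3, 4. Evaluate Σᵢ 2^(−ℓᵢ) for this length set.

0.8125

With common denominator 2^4 = 16: Σ 2^(−ℓᵢ) = 4/16 + 4/16 + 2/16 + 2/16 + 1/16 = 13/16 = 0.8125.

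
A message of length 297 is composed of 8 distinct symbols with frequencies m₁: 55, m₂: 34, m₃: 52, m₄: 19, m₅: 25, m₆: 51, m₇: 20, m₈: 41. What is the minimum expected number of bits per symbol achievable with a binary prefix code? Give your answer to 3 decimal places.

Probabilities are the counts divided by 297.
Repeatedly combine the two least-probable nodes; the expected code length is the sum of the merged weights.
merge 19/297 + 20/297 → 13/99
merge 25/297 + 34/297 → 59/297
merge 13/99 + 41/297 → 80/297
merge 17/99 + 52/297 → 103/297
merge 5/27 + 59/297 → 38/99
merge 80/297 + 103/297 → 61/99
merge 38/99 + 61/99 → 1
L = 13/99 + 59/297 + 80/297 + 103/297 + 38/99 + 61/99 + 1 = 875/297 ≈ 2.946 bits/symbol.

2.946 bits/symbol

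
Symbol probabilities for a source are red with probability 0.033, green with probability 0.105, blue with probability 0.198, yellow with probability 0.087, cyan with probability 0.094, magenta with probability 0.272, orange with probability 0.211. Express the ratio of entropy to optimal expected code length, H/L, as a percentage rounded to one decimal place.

Entropy H = −Σ p log₂ p ≈ 2.5781 bits.
Huffman merges: 33/1000+87/1000→3/25; 47/500+21/200→199/1000; 3/25+99/500→159/500; 199/1000+211/1000→41/100; 34/125+159/500→59/100; 41/100+59/100→1. L = 2637/1000 ≈ 2.6370.
Efficiency = H/L = 2.5781/2.6370 = 97.8%.

97.8%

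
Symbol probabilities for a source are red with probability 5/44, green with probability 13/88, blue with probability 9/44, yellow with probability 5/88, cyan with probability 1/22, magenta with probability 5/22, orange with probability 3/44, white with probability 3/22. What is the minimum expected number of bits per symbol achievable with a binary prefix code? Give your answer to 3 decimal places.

Repeatedly combine the two least-probable nodes; the expected code length is the sum of the merged weights.
merge 1/22 + 5/88 → 9/88
merge 3/44 + 9/88 → 15/88
merge 5/44 + 3/22 → 1/4
merge 13/88 + 15/88 → 7/22
merge 9/44 + 5/22 → 19/44
merge 1/4 + 7/22 → 25/44
merge 19/44 + 25/44 → 1
L = 9/88 + 15/88 + 1/4 + 7/22 + 19/44 + 25/44 + 1 = 125/44 ≈ 2.841 bits/symbol.

2.841 bits/symbol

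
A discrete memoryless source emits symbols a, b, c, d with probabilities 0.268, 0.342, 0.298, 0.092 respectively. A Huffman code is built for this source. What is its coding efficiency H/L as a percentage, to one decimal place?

Entropy H = −Σ p log₂ p ≈ 1.8757 bits.
Huffman merges: 23/250+67/250→9/25; 149/500+171/500→16/25; 9/25+16/25→1. L = 2 ≈ 2.0000.
Efficiency = H/L = 1.8757/2.0000 = 93.8%.

93.8%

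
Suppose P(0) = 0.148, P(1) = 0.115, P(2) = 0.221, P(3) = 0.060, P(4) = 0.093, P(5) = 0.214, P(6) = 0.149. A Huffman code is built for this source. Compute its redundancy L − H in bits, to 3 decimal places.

Entropy H = −Σ p log₂ p ≈ 2.6955 bits.
Huffman merges: 3/50+93/1000→153/1000; 23/200+37/250→263/1000; 149/1000+153/1000→151/500; 107/500+221/1000→87/200; 263/1000+151/500→113/200; 87/200+113/200→1. L = 1359/500 ≈ 2.7180.
L − H = 2.7180 − 2.6955 = 0.022 bits.

0.022 bits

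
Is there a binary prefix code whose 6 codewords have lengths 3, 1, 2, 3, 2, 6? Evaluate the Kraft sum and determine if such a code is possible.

With common denominator 2^6 = 64: Σ 2^(−ℓᵢ) = 8/64 + 32/64 + 16/64 + 8/64 + 16/64 + 1/64 = 81/64 = 1.265625.
Kraft's inequality requires Σ ≤ 1; here Σ = 1.265625 > 1, so no such prefix code exists.

1.265625; no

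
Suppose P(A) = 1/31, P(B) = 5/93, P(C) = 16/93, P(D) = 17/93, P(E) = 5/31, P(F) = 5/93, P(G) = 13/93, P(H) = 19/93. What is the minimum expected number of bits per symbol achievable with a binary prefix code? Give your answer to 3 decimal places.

2.839 bits/symbol

Repeatedly combine the two least-probable nodes; the expected code length is the sum of the merged weights.
merge 1/31 + 5/93 → 8/93
merge 5/93 + 8/93 → 13/93
merge 13/93 + 13/93 → 26/93
merge 5/31 + 16/93 → 1/3
merge 17/93 + 19/93 → 12/31
merge 26/93 + 1/3 → 19/31
merge 12/31 + 19/31 → 1
L = 8/93 + 13/93 + 26/93 + 1/3 + 12/31 + 19/31 + 1 = 88/31 ≈ 2.839 bits/symbol.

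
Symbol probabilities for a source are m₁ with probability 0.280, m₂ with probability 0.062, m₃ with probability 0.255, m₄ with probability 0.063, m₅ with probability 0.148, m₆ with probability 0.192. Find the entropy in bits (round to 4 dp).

H = −Σ pᵢ log₂ pᵢ.
−0.280·log₂(0.280) = 0.5142
−0.062·log₂(0.062) = 0.2487
−0.255·log₂(0.255) = 0.5027
−0.063·log₂(0.063) = 0.2513
−0.148·log₂(0.148) = 0.4079
−0.192·log₂(0.192) = 0.4571
Sum ≈ 2.3820 → 2.3820 bits.

2.3820 bits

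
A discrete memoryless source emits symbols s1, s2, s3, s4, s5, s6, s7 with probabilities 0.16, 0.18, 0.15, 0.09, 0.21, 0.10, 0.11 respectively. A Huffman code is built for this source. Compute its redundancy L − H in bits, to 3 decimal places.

0.043 bits

Entropy H = −Σ p log₂ p ≈ 2.7468 bits.
Huffman merges: 9/100+1/10→19/100; 11/100+3/20→13/50; 4/25+9/50→17/50; 19/100+21/100→2/5; 13/50+17/50→3/5; 2/5+3/5→1. L = 279/100 ≈ 2.7900.
L − H = 2.7900 − 2.7468 = 0.043 bits.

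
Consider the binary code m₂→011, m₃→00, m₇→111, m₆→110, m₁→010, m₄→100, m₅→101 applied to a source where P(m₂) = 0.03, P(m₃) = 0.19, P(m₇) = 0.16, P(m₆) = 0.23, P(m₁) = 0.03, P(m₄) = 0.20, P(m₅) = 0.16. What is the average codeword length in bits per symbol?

2.81 bits/symbol

L̄ = Σ pᵢ·ℓᵢ = 0.03·3 + 0.19·2 + 0.16·3 + 0.23·3 + 0.03·3 + 0.20·3 + 0.16·3 = 2.81 bits/symbol.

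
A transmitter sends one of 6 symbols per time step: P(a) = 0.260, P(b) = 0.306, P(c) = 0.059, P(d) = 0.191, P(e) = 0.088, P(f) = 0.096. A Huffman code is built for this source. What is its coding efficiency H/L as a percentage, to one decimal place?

Entropy H = −Σ p log₂ p ≈ 2.3583 bits.
Huffman merges: 59/1000+11/125→147/1000; 12/125+147/1000→243/1000; 191/1000+243/1000→217/500; 13/50+153/500→283/500; 217/500+283/500→1. L = 239/100 ≈ 2.3900.
Efficiency = H/L = 2.3583/2.3900 = 98.7%.

98.7%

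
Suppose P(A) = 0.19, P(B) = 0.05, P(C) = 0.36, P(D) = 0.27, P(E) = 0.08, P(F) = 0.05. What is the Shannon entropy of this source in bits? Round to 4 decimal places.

H = −Σ pᵢ log₂ pᵢ.
−0.19·log₂(0.19) = 0.4552
−0.05·log₂(0.05) = 0.2161
−0.36·log₂(0.36) = 0.5306
−0.27·log₂(0.27) = 0.5100
−0.08·log₂(0.08) = 0.2915
−0.05·log₂(0.05) = 0.2161
Sum ≈ 2.2196 → 2.2196 bits.

2.2196 bits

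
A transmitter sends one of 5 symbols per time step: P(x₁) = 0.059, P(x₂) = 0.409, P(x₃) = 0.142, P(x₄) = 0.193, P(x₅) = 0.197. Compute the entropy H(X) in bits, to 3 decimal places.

2.088 bits

H = −Σ pᵢ log₂ pᵢ.
−0.059·log₂(0.059) = 0.2409
−0.409·log₂(0.409) = 0.5275
−0.142·log₂(0.142) = 0.3999
−0.193·log₂(0.193) = 0.4581
−0.197·log₂(0.197) = 0.4617
Sum ≈ 2.0881 → 2.088 bits.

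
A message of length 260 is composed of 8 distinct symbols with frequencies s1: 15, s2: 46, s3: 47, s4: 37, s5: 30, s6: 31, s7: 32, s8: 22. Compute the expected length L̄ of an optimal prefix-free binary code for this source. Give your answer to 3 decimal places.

2.962 bits/symbol

Probabilities are the counts divided by 260.
Repeatedly combine the two least-probable nodes; the expected code length is the sum of the merged weights.
merge 3/52 + 11/130 → 37/260
merge 3/26 + 31/260 → 61/260
merge 8/65 + 37/260 → 69/260
merge 37/260 + 23/130 → 83/260
merge 47/260 + 61/260 → 27/65
merge 69/260 + 83/260 → 38/65
merge 27/65 + 38/65 → 1
L = 37/260 + 61/260 + 69/260 + 83/260 + 27/65 + 38/65 + 1 = 77/26 ≈ 2.962 bits/symbol.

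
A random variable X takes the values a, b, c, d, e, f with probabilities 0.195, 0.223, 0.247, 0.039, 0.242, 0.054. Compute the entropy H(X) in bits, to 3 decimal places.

2.346 bits

H = −Σ pᵢ log₂ pᵢ.
−0.195·log₂(0.195) = 0.4599
−0.223·log₂(0.223) = 0.4828
−0.247·log₂(0.247) = 0.4983
−0.039·log₂(0.039) = 0.1825
−0.242·log₂(0.242) = 0.4954
−0.054·log₂(0.054) = 0.2274
Sum ≈ 2.3462 → 2.346 bits.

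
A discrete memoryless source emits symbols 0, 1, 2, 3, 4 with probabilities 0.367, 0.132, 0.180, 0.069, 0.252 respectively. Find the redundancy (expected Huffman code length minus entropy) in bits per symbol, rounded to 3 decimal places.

Entropy H = −Σ p log₂ p ≈ 2.1289 bits.
Huffman merges: 69/1000+33/250→201/1000; 9/50+201/1000→381/1000; 63/250+367/1000→619/1000; 381/1000+619/1000→1. L = 2201/1000 ≈ 2.2010.
L − H = 2.2010 − 2.1289 = 0.072 bits.

0.072 bits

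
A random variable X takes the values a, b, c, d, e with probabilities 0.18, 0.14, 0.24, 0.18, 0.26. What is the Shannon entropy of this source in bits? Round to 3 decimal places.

2.287 bits

H = −Σ pᵢ log₂ pᵢ.
−0.18·log₂(0.18) = 0.4453
−0.14·log₂(0.14) = 0.3971
−0.24·log₂(0.24) = 0.4941
−0.18·log₂(0.18) = 0.4453
−0.26·log₂(0.26) = 0.5053
Sum ≈ 2.2871 → 2.287 bits.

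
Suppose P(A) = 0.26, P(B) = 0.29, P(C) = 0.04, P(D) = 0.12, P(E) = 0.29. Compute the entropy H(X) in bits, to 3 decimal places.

H = −Σ pᵢ log₂ pᵢ.
−0.26·log₂(0.26) = 0.5053
−0.29·log₂(0.29) = 0.5179
−0.04·log₂(0.04) = 0.1858
−0.12·log₂(0.12) = 0.3671
−0.29·log₂(0.29) = 0.5179
Sum ≈ 2.0939 → 2.094 bits.

2.094 bits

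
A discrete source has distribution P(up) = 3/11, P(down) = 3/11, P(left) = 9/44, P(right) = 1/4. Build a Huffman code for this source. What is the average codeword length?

2 bits/symbol

Repeatedly combine the two least-probable nodes; the expected code length is the sum of the merged weights.
merge 9/44 + 1/4 → 5/11
merge 3/11 + 3/11 → 6/11
merge 5/11 + 6/11 → 1
L = 5/11 + 6/11 + 1 = 2 bits/symbol.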